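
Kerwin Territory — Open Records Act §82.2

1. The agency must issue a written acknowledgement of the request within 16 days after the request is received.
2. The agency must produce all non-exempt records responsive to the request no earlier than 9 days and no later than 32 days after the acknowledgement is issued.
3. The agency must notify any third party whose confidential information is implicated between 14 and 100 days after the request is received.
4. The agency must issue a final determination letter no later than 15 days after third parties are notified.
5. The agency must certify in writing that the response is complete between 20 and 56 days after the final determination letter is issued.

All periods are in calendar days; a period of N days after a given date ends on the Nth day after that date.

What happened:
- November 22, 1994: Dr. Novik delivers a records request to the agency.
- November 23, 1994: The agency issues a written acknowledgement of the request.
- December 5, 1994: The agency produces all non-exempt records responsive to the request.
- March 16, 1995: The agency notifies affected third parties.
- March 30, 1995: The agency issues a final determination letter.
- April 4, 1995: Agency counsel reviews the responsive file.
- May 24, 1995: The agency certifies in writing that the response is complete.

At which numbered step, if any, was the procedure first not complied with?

Step 3

Step 1: 16 days after November 22, 1994 (when the request is received) is December 8, 1994; November 23, 1994 is within that limit.
Step 2: the window is 9–32 days after November 23, 1994 (when the acknowledgement is issued), so December 2, 1994 through December 25, 1994; done December 5, 1994 — within the window.
Step 3: the window is 14–100 days after November 22, 1994 (when the request is received), so December 6, 1994 through March 2, 1995; done March 16, 1995 — 14 days after the window closed.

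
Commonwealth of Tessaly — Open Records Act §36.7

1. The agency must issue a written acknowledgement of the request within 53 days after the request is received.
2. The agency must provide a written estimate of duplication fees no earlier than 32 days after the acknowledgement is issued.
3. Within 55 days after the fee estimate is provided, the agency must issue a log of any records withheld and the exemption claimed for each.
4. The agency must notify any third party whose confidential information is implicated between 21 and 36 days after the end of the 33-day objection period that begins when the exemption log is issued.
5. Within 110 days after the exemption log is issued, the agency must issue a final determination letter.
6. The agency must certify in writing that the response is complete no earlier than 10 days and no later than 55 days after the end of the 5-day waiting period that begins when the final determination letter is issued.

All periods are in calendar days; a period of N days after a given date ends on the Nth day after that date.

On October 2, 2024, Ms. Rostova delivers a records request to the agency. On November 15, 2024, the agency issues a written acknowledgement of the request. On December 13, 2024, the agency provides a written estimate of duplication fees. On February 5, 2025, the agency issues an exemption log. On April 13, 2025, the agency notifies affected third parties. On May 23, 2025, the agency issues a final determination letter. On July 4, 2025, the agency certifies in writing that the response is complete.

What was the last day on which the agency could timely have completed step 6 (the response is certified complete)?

July 22, 2025

The final determination letter is issued on May 23, 2025; the 5-day waiting period therefore ends May 28, 2025, and step 6 runs from that date. The window is 10–55 days after May 28, 2025; it closes on July 22, 2025.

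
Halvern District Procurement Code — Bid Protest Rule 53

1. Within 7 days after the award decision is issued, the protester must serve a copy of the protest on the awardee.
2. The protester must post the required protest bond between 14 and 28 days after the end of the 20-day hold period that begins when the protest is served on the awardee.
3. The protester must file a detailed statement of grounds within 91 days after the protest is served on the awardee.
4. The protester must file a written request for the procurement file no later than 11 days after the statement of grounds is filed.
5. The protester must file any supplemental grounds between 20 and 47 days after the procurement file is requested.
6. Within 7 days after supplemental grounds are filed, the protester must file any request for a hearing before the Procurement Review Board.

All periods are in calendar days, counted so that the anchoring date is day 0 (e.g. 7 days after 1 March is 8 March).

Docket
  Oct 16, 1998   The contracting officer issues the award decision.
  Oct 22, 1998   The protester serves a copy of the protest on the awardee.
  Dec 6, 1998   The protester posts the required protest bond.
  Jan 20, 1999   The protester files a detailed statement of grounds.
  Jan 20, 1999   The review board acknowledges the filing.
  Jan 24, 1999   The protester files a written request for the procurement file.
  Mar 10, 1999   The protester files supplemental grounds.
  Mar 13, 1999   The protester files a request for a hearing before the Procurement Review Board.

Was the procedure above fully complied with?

Yes

Step 1 — counting 7 days from Oct 16, 1998 (when the award decision is issued) gives a deadline of Oct 23, 1998; Oct 22, 1998 is within that limit.
Step 2 — 14 and 28 days from Nov 11, 1998 (end of the 20-day hold period, which began when the protest is served on the awardee on Oct 22, 1998) are Nov 25, 1998 and Dec 9, 1998 respectively; Dec 6, 1998 falls inside that range.
Step 3 — counting 91 days from Oct 22, 1998 (when the protest is served on the awardee) gives a deadline of Jan 21, 1999; done Jan 20, 1999 — timely.
Step 4 — counting 11 days from Jan 20, 1999 (when the statement of grounds is filed) gives a deadline of Jan 31, 1999; Jan 24, 1999 is within that limit.
Step 5 — 20 and 47 days from Jan 24, 1999 (when the procurement file is requested) are Feb 13, 1999 and Mar 12, 1999 respectively; done Mar 10, 1999, which is between those dates.
Step 6 — counting 7 days from Mar 10, 1999 (when supplemental grounds are filed) gives a deadline of Mar 17, 1999; completed Mar 13, 1999, before the deadline.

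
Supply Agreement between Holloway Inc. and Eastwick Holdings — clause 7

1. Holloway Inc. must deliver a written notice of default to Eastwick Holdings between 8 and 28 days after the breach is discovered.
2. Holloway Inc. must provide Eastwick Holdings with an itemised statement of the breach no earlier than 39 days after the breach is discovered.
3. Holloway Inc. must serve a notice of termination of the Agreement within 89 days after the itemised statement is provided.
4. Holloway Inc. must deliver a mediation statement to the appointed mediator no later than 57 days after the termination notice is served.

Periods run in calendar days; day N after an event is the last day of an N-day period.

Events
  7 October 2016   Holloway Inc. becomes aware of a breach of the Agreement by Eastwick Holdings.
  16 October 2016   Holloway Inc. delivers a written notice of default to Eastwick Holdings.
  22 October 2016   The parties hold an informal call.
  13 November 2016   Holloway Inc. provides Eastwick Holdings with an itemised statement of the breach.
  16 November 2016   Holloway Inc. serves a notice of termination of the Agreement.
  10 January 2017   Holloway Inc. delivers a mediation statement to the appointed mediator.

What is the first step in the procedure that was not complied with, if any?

Step 2

(1) the permitted window runs from 7 October 2016 + 8 = 15 October 2016 to 7 October 2016 + 28 = 4 November 2016; done 16 October 2016 — within the window.
(2) permitted from 7 October 2016 + 39 days = 15 November 2016 onward; 13 November 2016 is 2 days before the earliest permitted date.
No need to go further; step 2 was not satisfied.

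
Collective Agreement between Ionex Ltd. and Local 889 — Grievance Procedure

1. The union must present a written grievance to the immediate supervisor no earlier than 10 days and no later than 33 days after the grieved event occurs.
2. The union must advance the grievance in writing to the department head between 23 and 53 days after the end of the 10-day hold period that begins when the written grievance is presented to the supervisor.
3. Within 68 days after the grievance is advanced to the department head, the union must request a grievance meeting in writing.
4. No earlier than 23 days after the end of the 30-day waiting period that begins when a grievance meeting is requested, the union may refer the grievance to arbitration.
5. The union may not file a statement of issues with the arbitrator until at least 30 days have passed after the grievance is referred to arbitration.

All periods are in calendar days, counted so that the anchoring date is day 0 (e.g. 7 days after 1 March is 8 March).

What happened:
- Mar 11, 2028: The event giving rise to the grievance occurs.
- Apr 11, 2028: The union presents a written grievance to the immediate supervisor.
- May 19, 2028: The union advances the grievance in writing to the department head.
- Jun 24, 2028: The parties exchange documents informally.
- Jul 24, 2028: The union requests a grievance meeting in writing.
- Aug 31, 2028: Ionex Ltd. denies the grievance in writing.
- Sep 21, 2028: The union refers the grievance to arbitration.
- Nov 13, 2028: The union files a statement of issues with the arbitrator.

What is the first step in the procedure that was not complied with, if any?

Step 1: the window is 10–33 days after Mar 11, 2028 (when the grieved event occurs), so Mar 21, 2028 through Apr 13, 2028; done Apr 11, 2028, which is between those dates.
Step 2: the window is 23–53 days after Apr 21, 2028 (end of the 10-day hold period, which began when the written grievance is presented to the supervisor on Apr 11, 2028), so May 14, 2028 through Jun 13, 2028; done May 19, 2028, which is between those dates.
Step 3: 68 days after May 19, 2028 (when the grievance is advanced to the department head) is Jul 26, 2028; completed Jul 24, 2028, before the deadline.
Step 4: the earliest permitted date is 23 days after Aug 23, 2028 (end of the 30-day waiting period, which began when a grievance meeting is requested on Jul 24, 2028), i.e. Sep 15, 2028; Sep 21, 2028 is on or after that date.
Step 5: the earliest permitted date is 30 days after Sep 21, 2028 (when the grievance is referred to arbitration), i.e. Oct 21, 2028; done Nov 13, 2028 — permitted.

None — every step was satisfied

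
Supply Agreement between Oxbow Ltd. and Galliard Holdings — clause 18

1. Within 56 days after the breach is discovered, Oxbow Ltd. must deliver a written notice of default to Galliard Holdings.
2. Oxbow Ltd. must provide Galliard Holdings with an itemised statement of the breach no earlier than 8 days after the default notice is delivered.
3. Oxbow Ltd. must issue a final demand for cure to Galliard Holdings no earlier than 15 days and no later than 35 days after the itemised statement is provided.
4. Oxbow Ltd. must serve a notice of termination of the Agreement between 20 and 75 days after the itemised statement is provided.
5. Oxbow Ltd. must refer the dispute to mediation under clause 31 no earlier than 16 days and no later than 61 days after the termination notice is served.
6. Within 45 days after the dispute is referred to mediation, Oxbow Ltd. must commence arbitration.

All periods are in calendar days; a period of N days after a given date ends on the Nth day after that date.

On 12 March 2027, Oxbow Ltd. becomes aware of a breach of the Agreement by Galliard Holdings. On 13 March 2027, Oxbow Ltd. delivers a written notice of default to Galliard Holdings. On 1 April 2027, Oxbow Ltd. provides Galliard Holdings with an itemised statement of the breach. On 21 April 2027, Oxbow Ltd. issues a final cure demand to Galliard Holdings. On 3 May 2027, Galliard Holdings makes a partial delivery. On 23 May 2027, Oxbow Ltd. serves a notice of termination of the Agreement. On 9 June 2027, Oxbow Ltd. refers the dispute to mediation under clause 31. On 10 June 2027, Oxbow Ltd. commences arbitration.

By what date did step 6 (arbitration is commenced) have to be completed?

Step 6 runs from 9 June 2027, when the dispute is referred to mediation. 45 days after 9 June 2027 is 24 July 2027.

24 July 2027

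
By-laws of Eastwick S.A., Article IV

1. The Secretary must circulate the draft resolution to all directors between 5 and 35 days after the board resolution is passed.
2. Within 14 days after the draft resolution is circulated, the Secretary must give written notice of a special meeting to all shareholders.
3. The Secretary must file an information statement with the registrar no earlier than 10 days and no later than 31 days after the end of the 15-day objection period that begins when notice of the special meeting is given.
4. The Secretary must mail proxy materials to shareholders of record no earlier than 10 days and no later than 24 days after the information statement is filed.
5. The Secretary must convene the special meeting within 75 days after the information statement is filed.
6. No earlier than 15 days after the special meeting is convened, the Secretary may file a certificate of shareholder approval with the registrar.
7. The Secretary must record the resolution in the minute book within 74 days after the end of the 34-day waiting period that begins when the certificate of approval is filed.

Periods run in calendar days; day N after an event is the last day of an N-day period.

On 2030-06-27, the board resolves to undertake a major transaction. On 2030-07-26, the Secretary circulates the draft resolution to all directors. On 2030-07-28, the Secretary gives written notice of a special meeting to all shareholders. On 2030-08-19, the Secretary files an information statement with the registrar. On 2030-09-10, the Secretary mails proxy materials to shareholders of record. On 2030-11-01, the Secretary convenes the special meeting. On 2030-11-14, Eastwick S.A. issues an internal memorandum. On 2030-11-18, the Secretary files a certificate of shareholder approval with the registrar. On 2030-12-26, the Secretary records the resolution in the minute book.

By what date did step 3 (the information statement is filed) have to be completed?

Notice of the special meeting is given on 2030-07-28; the 15-day objection period therefore ends 2030-08-12, and step 3 runs from that date. The window is 10–31 days after 2030-08-12; it closes on 2030-09-12.

2030-09-12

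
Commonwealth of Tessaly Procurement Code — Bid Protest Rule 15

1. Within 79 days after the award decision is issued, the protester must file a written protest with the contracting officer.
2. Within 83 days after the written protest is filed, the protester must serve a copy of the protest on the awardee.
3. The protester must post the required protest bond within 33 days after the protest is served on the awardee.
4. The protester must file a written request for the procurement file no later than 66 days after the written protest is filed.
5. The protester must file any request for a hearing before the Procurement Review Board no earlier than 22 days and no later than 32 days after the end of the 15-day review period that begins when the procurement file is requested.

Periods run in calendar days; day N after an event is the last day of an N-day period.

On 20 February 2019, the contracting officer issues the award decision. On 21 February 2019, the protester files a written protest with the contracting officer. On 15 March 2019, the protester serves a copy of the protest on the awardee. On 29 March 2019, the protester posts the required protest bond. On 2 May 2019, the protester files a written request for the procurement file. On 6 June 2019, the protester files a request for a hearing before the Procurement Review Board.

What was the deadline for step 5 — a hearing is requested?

The procurement file is requested on 2 May 2019; the 15-day review period therefore ends 17 May 2019, and step 5 runs from that date. The window is 22–32 days after 17 May 2019; it closes on 18 June 2019.

18 June 2019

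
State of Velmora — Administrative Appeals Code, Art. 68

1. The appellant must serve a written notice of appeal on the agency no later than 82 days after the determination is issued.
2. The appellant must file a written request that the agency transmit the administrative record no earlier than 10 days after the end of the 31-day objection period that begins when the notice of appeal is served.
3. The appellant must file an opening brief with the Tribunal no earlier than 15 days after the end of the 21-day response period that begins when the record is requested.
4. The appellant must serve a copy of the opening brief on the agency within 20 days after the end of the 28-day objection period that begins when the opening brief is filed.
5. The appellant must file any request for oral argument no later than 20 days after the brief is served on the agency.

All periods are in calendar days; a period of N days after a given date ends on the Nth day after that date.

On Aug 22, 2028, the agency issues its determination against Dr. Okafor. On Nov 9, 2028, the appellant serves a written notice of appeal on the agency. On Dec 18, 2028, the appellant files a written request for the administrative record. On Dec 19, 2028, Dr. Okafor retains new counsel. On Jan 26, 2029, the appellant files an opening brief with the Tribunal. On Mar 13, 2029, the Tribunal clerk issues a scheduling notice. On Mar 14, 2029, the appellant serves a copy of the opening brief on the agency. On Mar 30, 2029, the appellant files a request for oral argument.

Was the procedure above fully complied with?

Step 1 — counting 82 days from Aug 22, 2028 (when the determination is issued) gives a deadline of Nov 12, 2028; done Nov 9, 2028 — timely.
Step 2 — must wait 10 days from Dec 10, 2028 (end of the 31-day objection period, which began when the notice of appeal is served on Nov 9, 2028), so not before Dec 20, 2028; done Dec 18, 2028 — 2 days too early.
No need to go further; step 2 was not satisfied.

No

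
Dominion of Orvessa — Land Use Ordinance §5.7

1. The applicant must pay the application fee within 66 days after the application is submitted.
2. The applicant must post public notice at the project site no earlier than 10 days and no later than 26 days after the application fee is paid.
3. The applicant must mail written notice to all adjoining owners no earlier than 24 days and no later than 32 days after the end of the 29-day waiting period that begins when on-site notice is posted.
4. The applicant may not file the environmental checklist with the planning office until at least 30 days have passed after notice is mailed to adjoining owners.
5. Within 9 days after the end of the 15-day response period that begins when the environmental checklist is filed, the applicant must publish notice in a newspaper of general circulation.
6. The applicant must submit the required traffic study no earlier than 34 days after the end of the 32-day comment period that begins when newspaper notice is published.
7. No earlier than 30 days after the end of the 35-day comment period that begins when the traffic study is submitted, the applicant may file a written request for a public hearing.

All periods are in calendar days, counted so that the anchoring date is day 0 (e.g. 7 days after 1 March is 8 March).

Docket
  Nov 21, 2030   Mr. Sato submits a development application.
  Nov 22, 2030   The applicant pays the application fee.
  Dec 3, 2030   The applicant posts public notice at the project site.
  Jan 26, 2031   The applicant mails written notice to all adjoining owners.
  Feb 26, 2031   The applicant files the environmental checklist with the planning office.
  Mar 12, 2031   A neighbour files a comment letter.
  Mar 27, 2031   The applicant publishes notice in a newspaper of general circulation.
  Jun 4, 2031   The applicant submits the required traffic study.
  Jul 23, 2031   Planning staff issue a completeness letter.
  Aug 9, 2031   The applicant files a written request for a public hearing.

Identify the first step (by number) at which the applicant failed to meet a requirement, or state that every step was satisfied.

Step 1 — counting 66 days from Nov 21, 2030 (when the application is submitted) gives a deadline of Jan 26, 2031; completed Nov 22, 2030, before the deadline.
Step 2 — 10 and 26 days from Nov 22, 2030 (when the application fee is paid) are Dec 2, 2030 and Dec 18, 2030 respectively; done Dec 3, 2030, which is between those dates.
Step 3 — 24 and 32 days from Jan 1, 2031 (end of the 29-day waiting period, which began when on-site notice is posted on Dec 3, 2030) are Jan 25, 2031 and Feb 2, 2031 respectively; Jan 26, 2031 falls inside that range.
Step 4 — must wait 30 days from Jan 26, 2031 (when notice is mailed to adjoining owners), so not before Feb 25, 2031; done Feb 26, 2031, after the minimum wait.
Step 5 — counting 9 days from Mar 13, 2031 (end of the 15-day response period, which began when the environmental checklist is filed on Feb 26, 2031) gives a deadline of Mar 22, 2031; Mar 27, 2031 misses that deadline by 5 days.

Step 5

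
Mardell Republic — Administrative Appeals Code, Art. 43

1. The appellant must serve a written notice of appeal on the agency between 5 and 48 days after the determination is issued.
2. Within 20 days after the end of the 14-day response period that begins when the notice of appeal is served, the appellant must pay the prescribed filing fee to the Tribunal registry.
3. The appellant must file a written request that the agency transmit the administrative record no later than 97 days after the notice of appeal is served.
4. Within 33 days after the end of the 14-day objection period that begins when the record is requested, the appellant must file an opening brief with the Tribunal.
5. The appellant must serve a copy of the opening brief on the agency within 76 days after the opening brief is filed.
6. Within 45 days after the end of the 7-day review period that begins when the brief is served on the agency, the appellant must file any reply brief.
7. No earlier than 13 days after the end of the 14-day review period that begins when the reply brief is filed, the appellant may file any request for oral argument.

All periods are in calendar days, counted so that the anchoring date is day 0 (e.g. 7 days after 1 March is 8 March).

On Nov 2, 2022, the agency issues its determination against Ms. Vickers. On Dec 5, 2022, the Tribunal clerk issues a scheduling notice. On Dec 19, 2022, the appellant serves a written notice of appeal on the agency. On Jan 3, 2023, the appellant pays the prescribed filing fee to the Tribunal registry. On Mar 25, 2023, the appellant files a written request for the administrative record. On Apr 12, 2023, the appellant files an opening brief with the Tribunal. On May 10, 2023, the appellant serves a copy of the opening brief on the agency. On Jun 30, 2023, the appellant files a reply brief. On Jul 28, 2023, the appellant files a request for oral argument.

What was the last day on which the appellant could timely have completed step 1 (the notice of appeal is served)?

Step 1 runs from Nov 2, 2022, when the determination is issued. The window is 5–48 days after Nov 2, 2022; it closes on Dec 20, 2022.

Dec 20, 2022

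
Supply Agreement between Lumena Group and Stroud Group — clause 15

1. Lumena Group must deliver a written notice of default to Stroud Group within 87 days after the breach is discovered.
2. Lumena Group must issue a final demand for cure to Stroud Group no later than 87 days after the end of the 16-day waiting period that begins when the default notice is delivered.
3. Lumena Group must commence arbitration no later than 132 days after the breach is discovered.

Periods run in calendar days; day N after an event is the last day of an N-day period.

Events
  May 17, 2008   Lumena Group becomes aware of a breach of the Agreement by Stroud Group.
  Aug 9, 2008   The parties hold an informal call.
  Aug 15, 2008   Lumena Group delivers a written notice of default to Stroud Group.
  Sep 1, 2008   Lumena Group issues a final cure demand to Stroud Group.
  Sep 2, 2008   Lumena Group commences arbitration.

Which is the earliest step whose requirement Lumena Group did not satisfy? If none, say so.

Step 1 — counting 87 days from May 17, 2008 (when the breach is discovered) gives a deadline of Aug 12, 2008; Aug 15, 2008 misses that deadline by 3 days.
No need to go further; step 1 was not satisfied.

Step 1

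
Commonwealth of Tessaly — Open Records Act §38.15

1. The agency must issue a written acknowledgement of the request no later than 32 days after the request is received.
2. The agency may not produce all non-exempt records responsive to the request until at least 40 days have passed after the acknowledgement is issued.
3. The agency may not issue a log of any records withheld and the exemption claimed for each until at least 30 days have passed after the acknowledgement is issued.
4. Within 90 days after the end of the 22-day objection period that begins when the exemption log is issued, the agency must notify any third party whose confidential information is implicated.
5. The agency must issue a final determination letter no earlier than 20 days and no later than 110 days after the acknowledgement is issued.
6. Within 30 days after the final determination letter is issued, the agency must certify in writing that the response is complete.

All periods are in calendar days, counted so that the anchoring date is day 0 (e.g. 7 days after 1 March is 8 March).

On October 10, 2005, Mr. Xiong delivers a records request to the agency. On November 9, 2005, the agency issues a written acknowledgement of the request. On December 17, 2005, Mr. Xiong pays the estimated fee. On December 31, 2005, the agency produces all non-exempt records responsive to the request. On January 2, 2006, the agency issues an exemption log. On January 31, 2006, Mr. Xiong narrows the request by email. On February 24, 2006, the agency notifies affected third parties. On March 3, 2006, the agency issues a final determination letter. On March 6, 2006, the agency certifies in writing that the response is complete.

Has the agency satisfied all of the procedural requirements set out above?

No

Step 1: 32 days after October 10, 2005 (when the request is received) is November 11, 2005; completed November 9, 2005, before the deadline.
Step 2: the earliest permitted date is 40 days after November 9, 2005 (when the acknowledgement is issued), i.e. December 19, 2005; done December 31, 2005, after the minimum wait.
Step 3: the earliest permitted date is 30 days after November 9, 2005 (when the acknowledgement is issued), i.e. December 9, 2005; done January 2, 2006 — permitted.
Step 4: 90 days after January 24, 2006 (end of the 22-day objection period, which began when the exemption log is issued on January 2, 2006) is April 24, 2006; done February 24, 2006 — timely.
Step 5: the window is 20–110 days after November 9, 2005 (when the acknowledgement is issued), so November 29, 2005 through February 27, 2006; March 3, 2006 is 4 days past the end of the window.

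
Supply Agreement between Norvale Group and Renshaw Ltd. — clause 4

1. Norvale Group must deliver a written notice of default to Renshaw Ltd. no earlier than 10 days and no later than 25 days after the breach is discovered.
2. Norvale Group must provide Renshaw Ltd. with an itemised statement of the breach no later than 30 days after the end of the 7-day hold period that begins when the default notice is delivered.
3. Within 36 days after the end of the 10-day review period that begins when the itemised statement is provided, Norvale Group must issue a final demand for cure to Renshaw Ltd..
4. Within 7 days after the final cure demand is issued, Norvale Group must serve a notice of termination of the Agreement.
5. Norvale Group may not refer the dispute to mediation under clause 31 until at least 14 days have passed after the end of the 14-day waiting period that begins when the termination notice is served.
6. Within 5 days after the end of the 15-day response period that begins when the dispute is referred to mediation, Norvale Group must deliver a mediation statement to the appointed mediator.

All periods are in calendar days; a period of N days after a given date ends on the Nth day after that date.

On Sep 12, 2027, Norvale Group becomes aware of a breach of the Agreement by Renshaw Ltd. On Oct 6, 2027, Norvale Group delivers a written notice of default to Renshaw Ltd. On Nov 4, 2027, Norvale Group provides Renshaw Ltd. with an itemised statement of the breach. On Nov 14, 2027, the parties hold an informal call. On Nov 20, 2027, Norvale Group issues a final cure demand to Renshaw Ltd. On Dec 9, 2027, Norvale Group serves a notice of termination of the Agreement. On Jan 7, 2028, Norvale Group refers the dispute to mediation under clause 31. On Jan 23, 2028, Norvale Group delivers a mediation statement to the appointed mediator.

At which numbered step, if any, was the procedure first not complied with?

Step 1 — 10 and 25 days from Sep 12, 2027 (when the breach is discovered) are Sep 22, 2027 and Oct 7, 2027 respectively; done Oct 6, 2027 — within the window.
Step 2 — counting 30 days from Oct 13, 2027 (end of the 7-day hold period, which began when the default notice is delivered on Oct 6, 2027) gives a deadline of Nov 12, 2027; done Nov 4, 2027 — timely.
Step 3 — counting 36 days from Nov 14, 2027 (end of the 10-day review period, which began when the itemised statement is provided on Nov 4, 2027) gives a deadline of Dec 20, 2027; completed Nov 20, 2027, before the deadline.
Step 4 — counting 7 days from Nov 20, 2027 (when the final cure demand is issued) gives a deadline of Nov 27, 2027; Dec 9, 2027 misses that deadline by 12 days.
That is the first point of non-compliance.

Step 4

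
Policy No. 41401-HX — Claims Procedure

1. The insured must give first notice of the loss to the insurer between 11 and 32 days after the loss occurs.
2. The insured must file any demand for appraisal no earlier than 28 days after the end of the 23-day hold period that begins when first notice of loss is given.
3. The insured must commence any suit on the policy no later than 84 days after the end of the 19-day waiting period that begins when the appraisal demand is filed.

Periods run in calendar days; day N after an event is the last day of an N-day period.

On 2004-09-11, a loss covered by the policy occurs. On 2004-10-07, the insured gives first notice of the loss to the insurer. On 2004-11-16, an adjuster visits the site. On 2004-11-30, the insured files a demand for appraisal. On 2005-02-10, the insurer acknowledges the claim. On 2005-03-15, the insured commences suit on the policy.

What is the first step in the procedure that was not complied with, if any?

Step 3

Step 1: the window is 11–32 days after 2004-09-11 (when the loss occurs), so 2004-09-22 through 2004-10-13; done 2004-10-07 — within the window.
Step 2: the earliest permitted date is 28 days after 2004-10-30 (end of the 23-day hold period, which began when first notice of loss is given on 2004-10-07), i.e. 2004-11-27; 2004-11-30 is on or after that date.
Step 3: 84 days after 2004-12-19 (end of the 19-day waiting period, which began when the appraisal demand is filed on 2004-11-30) is 2005-03-13; done 2005-03-15 — 2 days late.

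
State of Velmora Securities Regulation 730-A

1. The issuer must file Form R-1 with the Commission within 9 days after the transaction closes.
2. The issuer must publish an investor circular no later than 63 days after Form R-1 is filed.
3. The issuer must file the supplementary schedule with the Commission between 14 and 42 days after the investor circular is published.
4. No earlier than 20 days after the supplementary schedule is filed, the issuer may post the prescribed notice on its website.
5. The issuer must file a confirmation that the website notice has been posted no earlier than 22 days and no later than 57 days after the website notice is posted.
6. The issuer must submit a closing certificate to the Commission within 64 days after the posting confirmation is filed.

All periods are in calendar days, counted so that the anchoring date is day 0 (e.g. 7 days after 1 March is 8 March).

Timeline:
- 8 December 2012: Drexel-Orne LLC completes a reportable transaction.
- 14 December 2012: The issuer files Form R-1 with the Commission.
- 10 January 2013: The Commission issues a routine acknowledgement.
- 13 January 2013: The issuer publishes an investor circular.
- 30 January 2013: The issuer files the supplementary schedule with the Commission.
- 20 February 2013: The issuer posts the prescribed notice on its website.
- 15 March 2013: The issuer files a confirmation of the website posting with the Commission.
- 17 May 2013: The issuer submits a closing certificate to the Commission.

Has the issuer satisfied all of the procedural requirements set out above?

Yes

(1) due by 8 December 2012 + 9 days = 17 December 2012; done 14 December 2012 — timely.
(2) due by 14 December 2012 + 63 days = 15 February 2013; completed 13 January 2013, before the deadline.
(3) the permitted window runs from 13 January 2013 + 14 = 27 January 2013 to 13 January 2013 + 42 = 24 February 2013; done 30 January 2013 — within the window.
(4) permitted from 30 January 2013 + 20 days = 19 February 2013 onward; done 20 February 2013 — permitted.
(5) the permitted window runs from 20 February 2013 + 22 = 14 March 2013 to 20 February 2013 + 57 = 18 April 2013; done 15 March 2013 — within the window.
(6) due by 15 March 2013 + 64 days = 18 May 2013; 17 May 2013 is within that limit.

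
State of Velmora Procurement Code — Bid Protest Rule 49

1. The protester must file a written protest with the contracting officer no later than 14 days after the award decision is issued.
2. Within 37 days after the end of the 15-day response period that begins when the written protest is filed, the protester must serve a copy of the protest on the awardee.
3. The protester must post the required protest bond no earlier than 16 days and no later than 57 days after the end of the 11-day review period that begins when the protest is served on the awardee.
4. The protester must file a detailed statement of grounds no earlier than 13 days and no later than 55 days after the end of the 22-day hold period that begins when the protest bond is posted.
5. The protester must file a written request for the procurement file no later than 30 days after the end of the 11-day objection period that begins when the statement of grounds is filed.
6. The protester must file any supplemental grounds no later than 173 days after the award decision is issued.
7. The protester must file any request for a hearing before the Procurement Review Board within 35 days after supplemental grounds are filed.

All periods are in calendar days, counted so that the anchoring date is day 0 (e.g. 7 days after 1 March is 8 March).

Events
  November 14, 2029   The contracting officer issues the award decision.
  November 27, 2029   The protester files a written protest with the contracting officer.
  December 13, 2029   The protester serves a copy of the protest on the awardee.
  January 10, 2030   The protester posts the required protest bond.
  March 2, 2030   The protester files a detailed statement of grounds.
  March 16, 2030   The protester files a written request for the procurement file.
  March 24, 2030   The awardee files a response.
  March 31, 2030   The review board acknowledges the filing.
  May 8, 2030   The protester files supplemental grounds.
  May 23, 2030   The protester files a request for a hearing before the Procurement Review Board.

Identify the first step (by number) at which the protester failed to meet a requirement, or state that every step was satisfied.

Step 6

(1) due by November 14, 2029 + 14 days = November 28, 2029; completed November 27, 2029, before the deadline.
(2) due by December 12, 2029 + 37 days = January 18, 2030; December 13, 2029 is within that limit.
(3) the permitted window runs from December 24, 2029 + 16 = January 9, 2030 to December 24, 2029 + 57 = February 19, 2030; done January 10, 2030 — within the window.
(4) the permitted window runs from February 1, 2030 + 13 = February 14, 2030 to February 1, 2030 + 55 = March 28, 2030; done March 2, 2030 — within the window.
(5) due by March 13, 2030 + 30 days = April 12, 2030; done March 16, 2030 — timely.
(6) due by November 14, 2029 + 173 days = May 6, 2030; May 8, 2030 misses that deadline by 2 days.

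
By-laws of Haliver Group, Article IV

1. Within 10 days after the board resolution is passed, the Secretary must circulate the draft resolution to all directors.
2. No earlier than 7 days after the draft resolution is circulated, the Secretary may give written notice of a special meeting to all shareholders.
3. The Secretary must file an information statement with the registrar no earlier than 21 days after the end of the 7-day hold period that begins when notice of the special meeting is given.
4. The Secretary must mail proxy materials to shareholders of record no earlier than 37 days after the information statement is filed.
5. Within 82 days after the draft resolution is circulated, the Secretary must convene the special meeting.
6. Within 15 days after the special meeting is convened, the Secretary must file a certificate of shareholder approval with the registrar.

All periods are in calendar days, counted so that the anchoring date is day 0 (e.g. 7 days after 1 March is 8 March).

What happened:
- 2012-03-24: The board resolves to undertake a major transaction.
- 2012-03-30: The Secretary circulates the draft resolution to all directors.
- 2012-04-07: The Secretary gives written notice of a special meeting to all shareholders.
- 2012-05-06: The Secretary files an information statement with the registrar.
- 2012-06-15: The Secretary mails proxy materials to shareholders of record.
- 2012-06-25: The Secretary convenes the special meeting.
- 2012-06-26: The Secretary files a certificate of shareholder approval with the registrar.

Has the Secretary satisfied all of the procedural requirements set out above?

No

Step 1 — counting 10 days from 2012-03-24 (when the board resolution is passed) gives a deadline of 2012-04-03; 2012-03-30 is within that limit.
Step 2 — must wait 7 days from 2012-03-30 (when the draft resolution is circulated), so not before 2012-04-06; done 2012-04-07, after the minimum wait.
Step 3 — must wait 21 days from 2012-04-14 (end of the 7-day hold period, which began when notice of the special meeting is given on 2012-04-07), so not before 2012-05-05; done 2012-05-06 — permitted.
Step 4 — must wait 37 days from 2012-05-06 (when the information statement is filed), so not before 2012-06-12; 2012-06-15 is on or after that date.
Step 5 — counting 82 days from 2012-03-30 (when the draft resolution is circulated) gives a deadline of 2012-06-20; done 2012-06-25 — 5 days late.
The procedure was therefore not followed at step 5.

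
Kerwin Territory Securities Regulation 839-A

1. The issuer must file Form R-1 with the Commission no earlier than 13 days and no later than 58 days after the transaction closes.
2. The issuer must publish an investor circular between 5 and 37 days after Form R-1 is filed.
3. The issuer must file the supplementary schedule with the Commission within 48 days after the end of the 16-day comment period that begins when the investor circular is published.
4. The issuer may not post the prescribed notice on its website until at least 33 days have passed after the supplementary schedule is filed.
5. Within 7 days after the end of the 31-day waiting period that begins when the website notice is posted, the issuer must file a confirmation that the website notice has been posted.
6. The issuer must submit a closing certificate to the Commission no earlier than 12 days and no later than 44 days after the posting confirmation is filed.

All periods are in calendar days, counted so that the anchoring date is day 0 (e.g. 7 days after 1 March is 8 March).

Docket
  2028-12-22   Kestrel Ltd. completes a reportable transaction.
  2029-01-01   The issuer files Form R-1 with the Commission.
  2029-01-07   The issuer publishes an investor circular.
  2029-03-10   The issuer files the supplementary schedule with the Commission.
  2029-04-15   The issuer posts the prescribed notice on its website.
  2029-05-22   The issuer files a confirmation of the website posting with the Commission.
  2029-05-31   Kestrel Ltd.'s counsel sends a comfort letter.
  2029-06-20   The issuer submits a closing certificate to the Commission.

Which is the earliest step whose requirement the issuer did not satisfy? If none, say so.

Step 1 — 13 and 58 days from 2028-12-22 (when the transaction closes) are 2029-01-04 and 2029-02-18 respectively; 2029-01-01 is 3 days too early.
The analysis stops there.

Step 1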